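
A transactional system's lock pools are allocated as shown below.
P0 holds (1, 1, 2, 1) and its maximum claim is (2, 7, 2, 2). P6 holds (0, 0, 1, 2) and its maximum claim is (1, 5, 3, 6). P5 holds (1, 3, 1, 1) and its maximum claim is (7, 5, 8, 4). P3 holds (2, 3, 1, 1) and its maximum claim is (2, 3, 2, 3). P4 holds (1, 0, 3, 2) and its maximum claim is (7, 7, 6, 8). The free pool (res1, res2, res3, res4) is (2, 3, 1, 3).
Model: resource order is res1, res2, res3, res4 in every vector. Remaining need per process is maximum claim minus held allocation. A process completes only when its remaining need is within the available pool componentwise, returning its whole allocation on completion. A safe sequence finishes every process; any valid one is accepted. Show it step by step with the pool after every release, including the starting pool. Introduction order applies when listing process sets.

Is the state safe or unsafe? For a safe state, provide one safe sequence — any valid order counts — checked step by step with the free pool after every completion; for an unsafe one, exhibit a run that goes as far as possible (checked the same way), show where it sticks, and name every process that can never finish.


UNSAFE — no complete ordering exists.
Key observation: even finishing P3, P6, P0 leaves just (5, 7, 5, 7) free — too little res1 for any of the remaining processes.
The run P3, P6, P0 cannot be extended any further. Walking it through:
  pool = (2, 3, 1, 3)
  P3 needs (0, 0, 1, 2) <= (2, 3, 1, 3) -> finishes; pool += (2, 3, 1, 1) = (4, 6, 2, 4)
  P6 needs (1, 5, 2, 4) <= (4, 6, 2, 4) -> finishes; pool += (0, 0, 1, 2) = (4, 6, 3, 6)
  P0 needs (1, 6, 0, 1) <= (4, 6, 3, 6) -> finishes; pool += (1, 1, 2, 1) = (5, 7, 5, 7)
  P5 cannot run: need (6, 2, 7, 3) vs free (5, 7, 5, 7) (insufficient res1 and res3)
  P4 cannot run: need (6, 7, 3, 6) vs free (5, 7, 5, 7) (insufficient res1)
Permanently blocked: P5 and P4.


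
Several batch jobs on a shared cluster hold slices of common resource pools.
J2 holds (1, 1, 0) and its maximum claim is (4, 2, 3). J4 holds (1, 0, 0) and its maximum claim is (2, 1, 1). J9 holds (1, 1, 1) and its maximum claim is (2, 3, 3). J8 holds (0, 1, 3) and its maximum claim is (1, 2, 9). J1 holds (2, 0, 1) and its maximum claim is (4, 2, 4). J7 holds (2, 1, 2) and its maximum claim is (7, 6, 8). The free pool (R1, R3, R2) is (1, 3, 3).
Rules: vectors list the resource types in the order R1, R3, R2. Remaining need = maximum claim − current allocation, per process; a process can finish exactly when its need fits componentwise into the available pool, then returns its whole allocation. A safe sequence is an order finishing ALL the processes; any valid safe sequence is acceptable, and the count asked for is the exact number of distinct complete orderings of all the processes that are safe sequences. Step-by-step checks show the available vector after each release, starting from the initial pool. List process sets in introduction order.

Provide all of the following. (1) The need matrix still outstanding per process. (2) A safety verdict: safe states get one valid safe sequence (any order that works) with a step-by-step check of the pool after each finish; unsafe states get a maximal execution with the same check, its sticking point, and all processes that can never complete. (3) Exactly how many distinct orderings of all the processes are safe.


(1) Outstanding need per process (order R1, R3, R2):
  J2: (3, 1, 3)
  J4: (1, 1, 1)
  J9: (1, 2, 2)
  J8: (1, 1, 6)
  J1: (2, 2, 3)
  J7: (5, 5, 6)
(2) UNSAFE.
Key observation: after J9, J1, J4, J2 complete, (6, 5, 5) is the best the pool ever gets, yet each leftover process wants more R2.
Going as far as possible: J9, J1, J4, J2; after that, nothing fits. Step-by-step check:
  pool = (1, 3, 3)
  run J9 (needs (1, 2, 2), free (1, 3, 3)); after release of (1, 1, 1) the pool is (2, 4, 4)
  run J1 (needs (2, 2, 3), free (2, 4, 4)); after release of (2, 0, 1) the pool is (4, 4, 5)
  run J4 (needs (1, 1, 1), free (4, 4, 5)); after release of (1, 0, 0) the pool is (5, 4, 5)
  run J2 (needs (3, 1, 3), free (5, 4, 5)); after release of (1, 1, 0) the pool is (6, 5, 5)
  J8 still needs (1, 1, 6) but only (6, 5, 5) is free — short on R2
  J7 still needs (5, 5, 6) but only (6, 5, 5) is free — short on R2
Never able to finish: J8 and J7.
(3) Exactly 0 of the possible complete orderings are safe sequences.


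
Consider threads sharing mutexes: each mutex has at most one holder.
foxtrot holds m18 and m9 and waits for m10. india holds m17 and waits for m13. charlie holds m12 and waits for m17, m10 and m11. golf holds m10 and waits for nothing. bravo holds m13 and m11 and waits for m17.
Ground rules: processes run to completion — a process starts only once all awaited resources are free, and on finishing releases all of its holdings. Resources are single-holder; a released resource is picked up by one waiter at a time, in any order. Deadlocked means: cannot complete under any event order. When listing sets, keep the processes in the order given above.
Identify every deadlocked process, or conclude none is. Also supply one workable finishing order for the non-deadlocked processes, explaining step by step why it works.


Deadlocked set: india, charlie and bravo.
Key observation: the loop india -> bravo -> india blocks itself forever; charlie waits into the deadlock from upstream.
A valid finishing order for the others: golf, foxtrot.
Walking it through:
  golf: no waits; runs immediately, freeing m10
  foxtrot: everything it awaited (m10) is free; runs, freeing m18 and m9


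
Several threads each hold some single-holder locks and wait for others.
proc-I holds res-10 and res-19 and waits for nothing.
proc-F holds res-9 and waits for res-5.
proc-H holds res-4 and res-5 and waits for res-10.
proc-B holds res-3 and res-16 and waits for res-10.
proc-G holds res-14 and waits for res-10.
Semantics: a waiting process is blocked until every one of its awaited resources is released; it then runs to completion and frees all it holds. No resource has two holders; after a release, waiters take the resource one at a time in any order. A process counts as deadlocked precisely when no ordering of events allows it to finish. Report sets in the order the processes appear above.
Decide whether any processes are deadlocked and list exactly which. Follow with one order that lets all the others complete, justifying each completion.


Nothing here is deadlocked.
Key observation: every chain of waits terminates; starting from the processes that wait on nothing, all the rest unlock in turn.
A valid finishing order for the others: proc-I, proc-H, proc-G, proc-F, proc-B.
Step-by-step check:
  run proc-I (it waits on nothing); releases res-10 and res-19
  proc-H waits on res-10 — all released -> runs and releases res-4 and res-5
  proc-G waits on res-10 — all released -> runs and releases res-14
  proc-F waits on res-5 — all released -> runs and releases res-9
  proc-B waits on res-10 — all released -> runs and releases res-3 and res-16


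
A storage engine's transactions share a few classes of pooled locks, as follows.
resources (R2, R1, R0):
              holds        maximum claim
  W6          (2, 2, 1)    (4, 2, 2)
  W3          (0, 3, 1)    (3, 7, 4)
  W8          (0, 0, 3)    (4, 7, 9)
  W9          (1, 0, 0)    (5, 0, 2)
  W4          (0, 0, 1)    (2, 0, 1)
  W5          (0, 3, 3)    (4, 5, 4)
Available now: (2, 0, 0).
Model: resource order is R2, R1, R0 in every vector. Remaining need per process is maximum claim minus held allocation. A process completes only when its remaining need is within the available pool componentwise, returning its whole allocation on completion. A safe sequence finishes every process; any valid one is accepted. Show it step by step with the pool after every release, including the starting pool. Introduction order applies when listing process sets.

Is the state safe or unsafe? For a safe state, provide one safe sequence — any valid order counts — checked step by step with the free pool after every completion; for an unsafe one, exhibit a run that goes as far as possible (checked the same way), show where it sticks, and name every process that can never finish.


The state is SAFE; one workable sequence: W4, W6, W9, W5, W3, W8.
Key observation: reading the order forward, W4 is the first process whose need (2, 0, 0) meets the free pool (2, 0, 0) exactly on a resource it requests.
Check, step by step:
  pool = (2, 0, 0)
  run W4 (needs (2, 0, 0), free (2, 0, 0)); after release of (0, 0, 1) the pool is (2, 0, 1)
  run W6 (needs (2, 0, 1), free (2, 0, 1)); after release of (2, 2, 1) the pool is (4, 2, 2)
  run W9 (needs (4, 0, 2), free (4, 2, 2)); after release of (1, 0, 0) the pool is (5, 2, 2)
  run W5 (needs (4, 2, 1), free (5, 2, 2)); after release of (0, 3, 3) the pool is (5, 5, 5)
  run W3 (needs (3, 4, 3), free (5, 5, 5)); after release of (0, 3, 1) the pool is (5, 8, 6)
  run W8 (needs (4, 7, 6), free (5, 8, 6)); after release of (0, 0, 3) the pool is (5, 8, 9)


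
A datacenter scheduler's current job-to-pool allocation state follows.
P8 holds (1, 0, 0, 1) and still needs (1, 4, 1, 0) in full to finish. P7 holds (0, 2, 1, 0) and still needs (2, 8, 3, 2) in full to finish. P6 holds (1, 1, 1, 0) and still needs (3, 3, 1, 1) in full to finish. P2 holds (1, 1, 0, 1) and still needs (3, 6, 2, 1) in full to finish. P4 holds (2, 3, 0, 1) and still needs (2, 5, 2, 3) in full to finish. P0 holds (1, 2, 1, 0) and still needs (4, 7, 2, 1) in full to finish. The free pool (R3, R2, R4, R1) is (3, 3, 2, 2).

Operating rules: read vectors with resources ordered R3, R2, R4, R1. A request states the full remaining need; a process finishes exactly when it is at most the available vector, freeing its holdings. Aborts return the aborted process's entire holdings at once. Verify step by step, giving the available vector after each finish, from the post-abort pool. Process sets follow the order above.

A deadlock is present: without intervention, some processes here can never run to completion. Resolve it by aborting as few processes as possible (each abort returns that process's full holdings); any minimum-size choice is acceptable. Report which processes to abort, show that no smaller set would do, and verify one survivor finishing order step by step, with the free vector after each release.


Abort P7.
Key observation: no ordering could ever have run P4 before the abort of P7; with (0, 2, 1, 0) back in the pool it fits at step 2.
No smaller set exists: with zero aborts the deadlock remains.
Survivors finish in the order: P8, P4, P0, P6, P2. Verifying each step (pool after the aborts first):
  pool = (3, 5, 3, 2)
  run P8 (needs (1, 4, 1, 0), free (3, 5, 3, 2)); after release of (1, 0, 0, 1) the pool is (4, 5, 3, 3)
  run P4 (needs (2, 5, 2, 3), free (4, 5, 3, 3)); after release of (2, 3, 0, 1) the pool is (6, 8, 3, 4)
  run P0 (needs (4, 7, 2, 1), free (6, 8, 3, 4)); after release of (1, 2, 1, 0) the pool is (7, 10, 4, 4)
  run P6 (needs (3, 3, 1, 1), free (7, 10, 4, 4)); after release of (1, 1, 1, 0) the pool is (8, 11, 5, 4)
  run P2 (needs (3, 6, 2, 1), free (8, 11, 5, 4)); after release of (1, 1, 0, 1) the pool is (9, 12, 5, 5)


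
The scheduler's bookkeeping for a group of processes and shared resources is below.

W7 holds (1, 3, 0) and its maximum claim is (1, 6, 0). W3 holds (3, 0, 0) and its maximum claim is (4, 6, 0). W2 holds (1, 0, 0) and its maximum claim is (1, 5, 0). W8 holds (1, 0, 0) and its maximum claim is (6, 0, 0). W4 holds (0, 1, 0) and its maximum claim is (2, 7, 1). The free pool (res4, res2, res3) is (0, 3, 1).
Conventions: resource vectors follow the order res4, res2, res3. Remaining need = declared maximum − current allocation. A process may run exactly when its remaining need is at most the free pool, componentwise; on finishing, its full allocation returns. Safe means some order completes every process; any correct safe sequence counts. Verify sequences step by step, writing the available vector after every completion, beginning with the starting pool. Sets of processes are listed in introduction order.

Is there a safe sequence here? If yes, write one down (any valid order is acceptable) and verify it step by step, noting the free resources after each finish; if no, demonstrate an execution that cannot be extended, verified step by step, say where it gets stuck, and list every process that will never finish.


SAFE, for example via the order W7, W2, W4, W3, W8.
Key observation: the first exact fit in this order is W7 — it needs (0, 3, 0) with (0, 3, 1) free, meeting a requested resource to the last unit.
Step-by-step check:
  pool = (0, 3, 1)
  W7 needs (0, 3, 0) <= (0, 3, 1) -> finishes; pool += (1, 3, 0) = (1, 6, 1)
  W2 needs (0, 5, 0) <= (1, 6, 1) -> finishes; pool += (1, 0, 0) = (2, 6, 1)
  W4 needs (2, 6, 1) <= (2, 6, 1) -> finishes; pool += (0, 1, 0) = (2, 7, 1)
  W3 needs (1, 6, 0) <= (2, 7, 1) -> finishes; pool += (3, 0, 0) = (5, 7, 1)
  W8 needs (5, 0, 0) <= (5, 7, 1) -> finishes; pool += (1, 0, 0) = (6, 7, 1)


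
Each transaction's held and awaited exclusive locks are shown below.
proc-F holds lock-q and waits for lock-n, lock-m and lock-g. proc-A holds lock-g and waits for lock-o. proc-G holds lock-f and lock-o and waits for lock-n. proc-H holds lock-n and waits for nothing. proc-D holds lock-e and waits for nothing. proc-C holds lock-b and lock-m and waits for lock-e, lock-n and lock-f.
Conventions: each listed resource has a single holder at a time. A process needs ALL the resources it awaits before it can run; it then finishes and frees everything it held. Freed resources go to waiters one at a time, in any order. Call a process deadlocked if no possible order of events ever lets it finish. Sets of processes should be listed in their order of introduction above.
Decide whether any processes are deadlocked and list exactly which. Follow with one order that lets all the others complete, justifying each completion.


The deadlocked set is empty.
Key observation: although several processes wait, no cycle exists — each chain bottoms out at a free runner.
One completion order for the rest: proc-H, proc-G, proc-D, proc-A, proc-C, proc-F.
Check, step by step:
  proc-H waits on nothing -> runs at once and releases lock-n
  run proc-G (all its waits — lock-n — are resolved); releases lock-f and lock-o
  proc-D waits on nothing -> runs at once and releases lock-e
  run proc-A (all its waits — lock-o — are resolved); releases lock-g
  run proc-C (all its waits — lock-e, lock-n and lock-f — are resolved); releases lock-b and lock-m
  run proc-F (all its waits — lock-n, lock-m and lock-g — are resolved); releases lock-q


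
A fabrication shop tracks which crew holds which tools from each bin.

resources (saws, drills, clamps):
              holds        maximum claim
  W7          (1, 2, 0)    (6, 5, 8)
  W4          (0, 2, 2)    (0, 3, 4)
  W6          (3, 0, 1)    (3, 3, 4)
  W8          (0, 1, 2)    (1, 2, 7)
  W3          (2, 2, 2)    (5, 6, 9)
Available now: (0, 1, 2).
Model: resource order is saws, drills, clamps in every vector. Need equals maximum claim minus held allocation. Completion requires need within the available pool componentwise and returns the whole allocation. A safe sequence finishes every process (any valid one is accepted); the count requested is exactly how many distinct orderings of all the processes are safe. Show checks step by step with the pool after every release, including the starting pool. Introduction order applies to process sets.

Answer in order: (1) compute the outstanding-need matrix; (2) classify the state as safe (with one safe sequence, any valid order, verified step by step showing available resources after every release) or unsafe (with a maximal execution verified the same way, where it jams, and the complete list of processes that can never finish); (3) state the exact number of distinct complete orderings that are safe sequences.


(1) Need matrix, components ordered saws, drills, clamps:
  W7: (5, 3, 8)
  W4: (0, 1, 2)
  W6: (0, 3, 3)
  W8: (1, 1, 5)
  W3: (3, 4, 7)
(2) SAFE — a valid safe sequence is W4, W6, W8, W3, W7.
Key observation: at W4 the run first touches a limit — (0, 1, 2) against (0, 1, 2), exact on a resource it actually requests.
Verifying each step:
  pool = (0, 1, 2)
  run W4 (needs (0, 1, 2), free (0, 1, 2)); after release of (0, 2, 2) the pool is (0, 3, 4)
  run W6 (needs (0, 3, 3), free (0, 3, 4)); after release of (3, 0, 1) the pool is (3, 3, 5)
  run W8 (needs (1, 1, 5), free (3, 3, 5)); after release of (0, 1, 2) the pool is (3, 4, 7)
  run W3 (needs (3, 4, 7), free (3, 4, 7)); after release of (2, 2, 2) the pool is (5, 6, 9)
  run W7 (needs (5, 3, 8), free (5, 6, 9)); after release of (1, 2, 0) the pool is (6, 8, 9)
(3) Precisely 1 of the possible complete orderings is a safe sequence.


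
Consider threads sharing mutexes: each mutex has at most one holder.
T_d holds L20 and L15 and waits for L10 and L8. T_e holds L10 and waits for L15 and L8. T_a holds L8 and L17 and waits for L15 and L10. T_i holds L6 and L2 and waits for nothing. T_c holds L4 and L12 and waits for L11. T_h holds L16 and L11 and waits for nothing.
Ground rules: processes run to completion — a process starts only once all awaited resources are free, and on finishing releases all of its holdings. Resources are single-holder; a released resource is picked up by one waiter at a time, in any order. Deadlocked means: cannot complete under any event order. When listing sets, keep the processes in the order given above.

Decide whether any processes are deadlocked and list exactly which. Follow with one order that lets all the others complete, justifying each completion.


The deadlocked set is T_d, T_e and T_a.
Key observation: the cycle T_d -> T_e -> T_d can never break — each member waits on the next; T_a is caught in further circular waits.
One completion order for the rest: T_h, T_i, T_c.
Check, step by step:
  run T_h (it waits on nothing); releases L16 and L11
  run T_i (it waits on nothing); releases L6 and L2
  run T_c (all its waits — L11 — are resolved); releases L4 and L12


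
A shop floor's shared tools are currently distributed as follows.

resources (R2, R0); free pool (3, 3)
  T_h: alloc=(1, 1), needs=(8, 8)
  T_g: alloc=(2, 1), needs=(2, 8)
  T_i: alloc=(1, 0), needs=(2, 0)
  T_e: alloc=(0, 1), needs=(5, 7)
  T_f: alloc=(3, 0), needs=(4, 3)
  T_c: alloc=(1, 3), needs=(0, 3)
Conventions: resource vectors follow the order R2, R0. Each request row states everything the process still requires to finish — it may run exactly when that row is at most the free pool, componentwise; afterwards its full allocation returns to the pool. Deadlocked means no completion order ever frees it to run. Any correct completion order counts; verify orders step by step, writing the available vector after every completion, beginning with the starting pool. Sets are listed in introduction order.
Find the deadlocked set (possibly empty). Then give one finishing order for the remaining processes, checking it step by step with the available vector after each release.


Deadlocked set: T_h, T_g and T_e.
Key observation: the pool after T_i, T_c, T_f is (8, 6); every surviving request exceeds it in R0, so progress ends there.
One completion order for the rest: T_i, T_c, T_f. Check, step by step:
  pool = (3, 3)
  T_i needs (2, 0) <= (3, 3) -> finishes; pool += (1, 0) = (4, 3)
  T_c needs (0, 3) <= (4, 3) -> finishes; pool += (1, 3) = (5, 6)
  T_f needs (4, 3) <= (5, 6) -> finishes; pool += (3, 0) = (8, 6)
None of the blocked processes ever fits:
  T_h still needs (8, 8) but only (8, 6) is free — short on R0
  T_g still needs (2, 8) but only (8, 6) is free — short on R0
  T_e still needs (5, 7) but only (8, 6) is free — short on R0


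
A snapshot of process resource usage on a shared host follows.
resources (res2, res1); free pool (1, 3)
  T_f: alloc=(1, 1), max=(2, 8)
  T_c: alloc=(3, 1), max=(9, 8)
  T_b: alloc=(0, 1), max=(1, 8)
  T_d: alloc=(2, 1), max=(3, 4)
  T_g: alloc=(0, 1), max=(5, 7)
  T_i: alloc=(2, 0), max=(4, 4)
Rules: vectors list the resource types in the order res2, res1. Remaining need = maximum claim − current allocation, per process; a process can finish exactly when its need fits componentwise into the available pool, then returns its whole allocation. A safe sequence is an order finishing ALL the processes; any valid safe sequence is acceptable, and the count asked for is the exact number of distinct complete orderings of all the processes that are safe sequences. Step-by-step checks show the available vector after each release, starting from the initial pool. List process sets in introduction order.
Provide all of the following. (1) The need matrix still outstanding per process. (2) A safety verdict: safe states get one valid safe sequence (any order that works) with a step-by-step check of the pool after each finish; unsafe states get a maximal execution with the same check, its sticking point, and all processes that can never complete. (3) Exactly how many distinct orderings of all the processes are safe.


(1) Remaining need (order res2, res1):
  T_f: (1, 7)
  T_c: (6, 7)
  T_b: (1, 7)
  T_d: (1, 3)
  T_g: (5, 6)
  T_i: (2, 4)
(2) UNSAFE.
Key observation: even finishing T_d, T_i leaves just (5, 4) free — too little res1 for any of the remaining processes.
The run T_d, T_i cannot be extended any further. Walking it through:
  pool = (1, 3)
  T_d: need (1, 3) fits (1, 3); releases (2, 1), pool now (3, 4)
  T_i: need (2, 4) fits (3, 4); releases (2, 0), pool now (5, 4)
  blocked: T_f wants (1, 7), pool (5, 4) — not enough res1
  blocked: T_c wants (6, 7), pool (5, 4) — not enough res2 and res1
  blocked: T_b wants (1, 7), pool (5, 4) — not enough res1
  blocked: T_g wants (5, 6), pool (5, 4) — not enough res1
Never able to finish: T_f, T_c, T_b and T_g.
(3) Precisely 0 of the possible complete orderings are safe sequences.


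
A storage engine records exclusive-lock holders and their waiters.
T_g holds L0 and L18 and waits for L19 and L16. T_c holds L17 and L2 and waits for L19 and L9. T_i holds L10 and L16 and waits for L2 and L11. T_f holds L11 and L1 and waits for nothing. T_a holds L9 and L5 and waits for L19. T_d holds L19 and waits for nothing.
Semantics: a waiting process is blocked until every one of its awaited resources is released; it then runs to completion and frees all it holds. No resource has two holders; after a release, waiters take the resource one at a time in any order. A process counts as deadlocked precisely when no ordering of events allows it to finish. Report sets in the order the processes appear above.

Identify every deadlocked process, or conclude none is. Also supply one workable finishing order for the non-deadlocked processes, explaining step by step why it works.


The deadlocked set is empty.
Key observation: every chain of waits terminates; starting from the processes that wait on nothing, all the rest unlock in turn.
A valid finishing order for the others: T_f, T_d, T_a, T_c, T_i, T_g.
Verifying each step:
  run T_f (it waits on nothing); releases L11 and L1
  run T_d (it waits on nothing); releases L19
  T_a: everything it awaited (L19) is free; runs, freeing L9 and L5
  T_c: everything it awaited (L19 and L9) is free; runs, freeing L17 and L2
  T_i: everything it awaited (L2 and L11) is free; runs, freeing L10 and L16
  T_g: everything it awaited (L19 and L16) is free; runs, freeing L0 and L18


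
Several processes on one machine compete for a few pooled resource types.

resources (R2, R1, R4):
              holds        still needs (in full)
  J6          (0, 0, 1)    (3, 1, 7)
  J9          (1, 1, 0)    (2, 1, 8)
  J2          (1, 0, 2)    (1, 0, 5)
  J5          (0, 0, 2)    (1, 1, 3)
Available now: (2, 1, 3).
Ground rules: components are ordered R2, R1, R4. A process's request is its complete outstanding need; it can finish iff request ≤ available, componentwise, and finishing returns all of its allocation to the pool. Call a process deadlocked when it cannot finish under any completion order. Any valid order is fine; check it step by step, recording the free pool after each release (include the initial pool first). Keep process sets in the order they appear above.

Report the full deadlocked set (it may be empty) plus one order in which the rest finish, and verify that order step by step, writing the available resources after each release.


No process is deadlocked.
Key observation: no deadlock: J5 fits now, and the freed resources carry the rest through.
The rest can finish in the order J5, J2, J6, J9. Walking it through:
  pool = (2, 1, 3)
  run J5 (needs (1, 1, 3), free (2, 1, 3)); after release of (0, 0, 2) the pool is (2, 1, 5)
  run J2 (needs (1, 0, 5), free (2, 1, 5)); after release of (1, 0, 2) the pool is (3, 1, 7)
  run J6 (needs (3, 1, 7), free (3, 1, 7)); after release of (0, 0, 1) the pool is (3, 1, 8)
  run J9 (needs (2, 1, 8), free (3, 1, 8)); after release of (1, 1, 0) the pool is (4, 2, 8)


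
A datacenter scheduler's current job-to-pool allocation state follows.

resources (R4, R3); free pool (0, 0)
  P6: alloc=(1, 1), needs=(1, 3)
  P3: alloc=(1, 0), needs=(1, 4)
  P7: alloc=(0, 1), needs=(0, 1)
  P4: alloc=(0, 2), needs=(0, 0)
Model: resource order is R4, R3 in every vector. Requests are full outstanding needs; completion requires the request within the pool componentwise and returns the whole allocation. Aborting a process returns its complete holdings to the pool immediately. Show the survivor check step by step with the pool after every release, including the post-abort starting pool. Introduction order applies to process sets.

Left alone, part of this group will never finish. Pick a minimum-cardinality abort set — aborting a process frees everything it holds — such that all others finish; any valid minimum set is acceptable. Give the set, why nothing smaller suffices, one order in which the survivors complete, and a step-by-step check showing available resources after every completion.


Abort P3.
Key observation: P6 could never have finished before the abort; with (1, 0) returned by P3, it fits at step 3.
No smaller set exists: with zero aborts the deadlock remains.
The survivors complete as P4, P7, P6. Step-by-step check (starting from the post-abort pool):
  pool = (1, 0)
  P4: need (0, 0) fits (1, 0); releases (0, 2), pool now (1, 2)
  P7: need (0, 1) fits (1, 2); releases (0, 1), pool now (1, 3)
  P6: need (1, 3) fits (1, 3); releases (1, 1), pool now (2, 4)


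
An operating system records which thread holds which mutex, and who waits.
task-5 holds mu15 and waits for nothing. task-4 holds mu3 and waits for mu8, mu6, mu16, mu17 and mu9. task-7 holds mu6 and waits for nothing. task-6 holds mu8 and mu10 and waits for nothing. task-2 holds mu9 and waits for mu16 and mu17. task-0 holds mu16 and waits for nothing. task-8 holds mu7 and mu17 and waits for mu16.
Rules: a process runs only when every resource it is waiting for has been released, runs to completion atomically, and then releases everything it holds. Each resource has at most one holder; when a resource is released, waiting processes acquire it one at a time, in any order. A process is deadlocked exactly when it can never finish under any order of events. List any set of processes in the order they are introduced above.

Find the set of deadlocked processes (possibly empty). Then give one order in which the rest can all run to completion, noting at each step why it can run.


Nothing here is deadlocked.
Key observation: no waiting chain loops back on itself — every chain ends at a process that waits on nothing, so everyone eventually runs.
A valid finishing order for the others: task-7, task-6, task-5, task-0, task-8, task-2, task-4.
Verifying each step:
  task-7: no waits; runs immediately, freeing mu6
  task-6: no waits; runs immediately, freeing mu8 and mu10
  task-5: no waits; runs immediately, freeing mu15
  task-0: no waits; runs immediately, freeing mu16
  task-8 waits on mu16 — all released -> runs and releases mu7 and mu17
  task-2 waits on mu16 and mu17 — all released -> runs and releases mu9
  task-4 waits on mu8, mu6, mu16, mu17 and mu9 — all released -> runs and releases mu3


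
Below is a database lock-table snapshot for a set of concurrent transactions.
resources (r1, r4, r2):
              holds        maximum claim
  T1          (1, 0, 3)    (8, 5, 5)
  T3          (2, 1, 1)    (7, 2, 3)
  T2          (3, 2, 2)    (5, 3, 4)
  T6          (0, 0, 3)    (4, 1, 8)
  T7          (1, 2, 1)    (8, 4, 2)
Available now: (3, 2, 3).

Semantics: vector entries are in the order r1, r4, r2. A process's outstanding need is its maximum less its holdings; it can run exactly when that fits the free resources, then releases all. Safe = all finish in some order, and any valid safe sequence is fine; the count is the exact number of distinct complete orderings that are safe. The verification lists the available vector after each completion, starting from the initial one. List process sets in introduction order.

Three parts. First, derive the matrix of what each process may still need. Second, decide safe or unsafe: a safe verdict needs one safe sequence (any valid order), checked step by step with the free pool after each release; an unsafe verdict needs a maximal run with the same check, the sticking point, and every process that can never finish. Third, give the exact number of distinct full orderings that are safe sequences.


(1) Remaining need (order r1, r4, r2):
  T1: (7, 5, 2)
  T3: (5, 1, 2)
  T2: (2, 1, 2)
  T6: (4, 1, 5)
  T7: (7, 2, 1)
(2) The state is SAFE; one workable sequence: T2, T3, T6, T1, T7.
Key observation: at T1 the run first touches a limit — (7, 5, 2) against (8, 5, 9), exact on a resource it actually requests.
Walking it through:
  pool = (3, 2, 3)
  run T2 (needs (2, 1, 2), free (3, 2, 3)); after release of (3, 2, 2) the pool is (6, 4, 5)
  run T3 (needs (5, 1, 2), free (6, 4, 5)); after release of (2, 1, 1) the pool is (8, 5, 6)
  run T6 (needs (4, 1, 5), free (8, 5, 6)); after release of (0, 0, 3) the pool is (8, 5, 9)
  run T1 (needs (7, 5, 2), free (8, 5, 9)); after release of (1, 0, 3) the pool is (9, 5, 12)
  run T7 (needs (7, 2, 1), free (9, 5, 12)); after release of (1, 2, 1) the pool is (10, 7, 13)
(3) Exactly 8 of the possible complete orderings are safe sequences.


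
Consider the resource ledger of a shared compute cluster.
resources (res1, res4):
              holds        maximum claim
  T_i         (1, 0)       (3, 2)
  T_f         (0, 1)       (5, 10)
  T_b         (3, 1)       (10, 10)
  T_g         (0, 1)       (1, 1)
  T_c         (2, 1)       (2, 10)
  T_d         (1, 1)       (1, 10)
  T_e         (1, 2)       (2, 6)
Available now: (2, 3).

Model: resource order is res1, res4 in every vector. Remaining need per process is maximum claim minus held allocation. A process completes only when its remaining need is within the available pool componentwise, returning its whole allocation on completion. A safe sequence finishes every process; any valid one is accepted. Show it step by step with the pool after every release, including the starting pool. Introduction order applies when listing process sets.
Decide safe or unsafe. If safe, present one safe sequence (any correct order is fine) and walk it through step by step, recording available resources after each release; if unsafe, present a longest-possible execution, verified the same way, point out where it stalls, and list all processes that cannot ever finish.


The state is UNSAFE.
Key observation: res4 is the bottleneck — with T_g, T_i, T_e done the pool holds (4, 6), short of every remaining need.
A maximal execution: T_g, T_i, T_e — then nothing else fits. Step-by-step check:
  pool = (2, 3)
  T_g: need (1, 0) fits (2, 3); releases (0, 1), pool now (2, 4)
  T_i: need (2, 2) fits (2, 4); releases (1, 0), pool now (3, 4)
  T_e: need (1, 4) fits (3, 4); releases (1, 2), pool now (4, 6)
  blocked: T_f wants (5, 9), pool (4, 6) — not enough res1 and res4
  blocked: T_b wants (7, 9), pool (4, 6) — not enough res1 and res4
  blocked: T_c wants (0, 9), pool (4, 6) — not enough res4
  blocked: T_d wants (0, 9), pool (4, 6) — not enough res4
Permanently blocked: T_f, T_b, T_c and T_d.


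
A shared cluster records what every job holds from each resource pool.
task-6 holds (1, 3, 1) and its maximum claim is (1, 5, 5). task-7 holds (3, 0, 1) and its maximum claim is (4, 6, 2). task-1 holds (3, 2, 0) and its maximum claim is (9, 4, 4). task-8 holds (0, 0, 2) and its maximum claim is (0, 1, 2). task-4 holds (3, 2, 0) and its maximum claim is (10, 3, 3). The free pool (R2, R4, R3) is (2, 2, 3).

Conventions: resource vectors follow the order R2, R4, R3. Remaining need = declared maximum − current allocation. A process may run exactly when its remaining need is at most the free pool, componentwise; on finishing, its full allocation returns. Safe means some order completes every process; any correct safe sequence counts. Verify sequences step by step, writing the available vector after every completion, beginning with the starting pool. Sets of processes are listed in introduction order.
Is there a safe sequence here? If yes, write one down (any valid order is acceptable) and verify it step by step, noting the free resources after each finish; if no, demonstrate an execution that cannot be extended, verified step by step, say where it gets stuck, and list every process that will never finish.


The state is UNSAFE.
Key observation: after task-8, task-6 the pool peaks at (3, 5, 6), and each blocked process is short somewhere: task-7 on R4; task-1 on R2; task-4 on R2.
The run task-8, task-6 cannot be extended any further. Walking it through:
  pool = (2, 2, 3)
  run task-8 (needs (0, 1, 0), free (2, 2, 3)); after release of (0, 0, 2) the pool is (2, 2, 5)
  run task-6 (needs (0, 2, 4), free (2, 2, 5)); after release of (1, 3, 1) the pool is (3, 5, 6)
  blocked: task-7 wants (1, 6, 1), pool (3, 5, 6) — not enough R4
  blocked: task-1 wants (6, 2, 4), pool (3, 5, 6) — not enough R2
  blocked: task-4 wants (7, 1, 3), pool (3, 5, 6) — not enough R2
Permanently blocked: task-7, task-1 and task-4.


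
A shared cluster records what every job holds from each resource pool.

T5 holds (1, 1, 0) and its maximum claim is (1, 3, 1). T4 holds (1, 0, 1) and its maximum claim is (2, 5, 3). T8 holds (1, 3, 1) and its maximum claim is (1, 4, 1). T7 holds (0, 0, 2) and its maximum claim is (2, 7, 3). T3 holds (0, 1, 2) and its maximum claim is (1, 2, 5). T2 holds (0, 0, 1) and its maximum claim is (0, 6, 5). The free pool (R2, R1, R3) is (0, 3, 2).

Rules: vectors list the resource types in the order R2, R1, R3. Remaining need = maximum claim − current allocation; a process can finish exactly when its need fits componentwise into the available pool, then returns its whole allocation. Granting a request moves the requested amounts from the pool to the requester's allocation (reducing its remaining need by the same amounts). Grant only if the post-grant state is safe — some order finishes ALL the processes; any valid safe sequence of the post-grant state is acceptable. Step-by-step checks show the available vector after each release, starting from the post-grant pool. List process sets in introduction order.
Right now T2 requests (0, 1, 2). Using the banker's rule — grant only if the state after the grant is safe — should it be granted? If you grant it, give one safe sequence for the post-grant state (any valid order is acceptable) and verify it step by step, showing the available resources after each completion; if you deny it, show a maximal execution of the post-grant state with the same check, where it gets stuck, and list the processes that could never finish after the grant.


DENY. Granting would leave the state unsafe.
Key observation: after T8, T5 the pool peaks at (2, 6, 1), and each blocked process is short somewhere: T4 on R3; T7 on R1; T3 on R3; T2 on R3.
On the post-grant state, T8, T5 is a maximal run — nothing extends it. Check, step by step:
  pool = (0, 2, 0)
  T8 needs (0, 1, 0) <= (0, 2, 0) -> finishes; pool += (1, 3, 1) = (1, 5, 1)
  T5 needs (0, 2, 1) <= (1, 5, 1) -> finishes; pool += (1, 1, 0) = (2, 6, 1)
  blocked: T4 wants (1, 5, 2), pool (2, 6, 1) — not enough R3
  blocked: T7 wants (2, 7, 1), pool (2, 6, 1) — not enough R1
  blocked: T3 wants (1, 1, 3), pool (2, 6, 1) — not enough R3
  blocked: T2 wants (0, 5, 2), pool (2, 6, 1) — not enough R3
Processes that could never finish after the grant: T4, T7, T3 and T2.


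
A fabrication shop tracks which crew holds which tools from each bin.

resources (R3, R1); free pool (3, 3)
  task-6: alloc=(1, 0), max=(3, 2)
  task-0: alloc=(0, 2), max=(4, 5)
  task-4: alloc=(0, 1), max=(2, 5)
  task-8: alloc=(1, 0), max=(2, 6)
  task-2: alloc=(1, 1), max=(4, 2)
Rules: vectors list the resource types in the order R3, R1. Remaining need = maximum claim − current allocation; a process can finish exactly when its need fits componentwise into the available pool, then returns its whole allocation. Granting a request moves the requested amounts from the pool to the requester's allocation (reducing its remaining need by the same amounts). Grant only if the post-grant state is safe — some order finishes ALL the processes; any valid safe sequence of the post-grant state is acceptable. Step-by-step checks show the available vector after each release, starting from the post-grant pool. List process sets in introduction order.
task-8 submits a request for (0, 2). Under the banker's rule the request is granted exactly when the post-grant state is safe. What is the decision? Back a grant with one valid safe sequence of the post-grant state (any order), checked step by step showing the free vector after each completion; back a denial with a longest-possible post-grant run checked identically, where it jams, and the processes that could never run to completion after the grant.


DENY. Granting would leave the state unsafe.
Key observation: no order helps: past task-2, task-6, the free pool tops out at (5, 2), below what each blocked process needs in R1.
On the post-grant state, task-2, task-6 is a maximal run — nothing extends it. Check, step by step:
  pool = (3, 1)
  task-2: need (3, 1) fits (3, 1); releases (1, 1), pool now (4, 2)
  task-6: need (2, 2) fits (4, 2); releases (1, 0), pool now (5, 2)
  blocked: task-0 wants (4, 3), pool (5, 2) — not enough R1
  blocked: task-4 wants (2, 4), pool (5, 2) — not enough R1
  blocked: task-8 wants (1, 4), pool (5, 2) — not enough R1
Post-grant, the permanently blocked set is task-0, task-4 and task-8.


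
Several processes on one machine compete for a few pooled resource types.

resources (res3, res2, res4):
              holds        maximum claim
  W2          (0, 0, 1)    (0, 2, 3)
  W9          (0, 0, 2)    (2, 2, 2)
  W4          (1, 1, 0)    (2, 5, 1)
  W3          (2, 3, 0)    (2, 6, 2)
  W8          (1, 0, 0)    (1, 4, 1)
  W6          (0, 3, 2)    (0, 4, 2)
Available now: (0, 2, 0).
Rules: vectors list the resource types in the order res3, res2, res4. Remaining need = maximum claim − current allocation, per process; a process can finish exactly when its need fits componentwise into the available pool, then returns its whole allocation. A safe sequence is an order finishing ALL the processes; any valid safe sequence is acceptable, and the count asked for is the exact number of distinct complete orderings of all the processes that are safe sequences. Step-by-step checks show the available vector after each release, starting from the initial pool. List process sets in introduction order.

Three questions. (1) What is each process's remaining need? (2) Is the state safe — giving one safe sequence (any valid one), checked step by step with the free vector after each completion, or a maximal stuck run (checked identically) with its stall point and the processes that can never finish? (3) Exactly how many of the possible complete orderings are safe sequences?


(1) Need matrix, components ordered res3, res2, res4:
  W2: (0, 2, 2)
  W9: (2, 2, 0)
  W4: (1, 4, 1)
  W3: (0, 3, 2)
  W8: (0, 4, 1)
  W6: (0, 1, 0)
(2) The state is SAFE; one workable sequence: W6, W8, W2, W4, W3, W9.
Key observation: reading the order forward, W2 is the first process whose need (0, 2, 2) meets the free pool (1, 5, 2) exactly on a resource it requests.
Check, step by step:
  pool = (0, 2, 0)
  W6: need (0, 1, 0) fits (0, 2, 0); releases (0, 3, 2), pool now (0, 5, 2)
  W8: need (0, 4, 1) fits (0, 5, 2); releases (1, 0, 0), pool now (1, 5, 2)
  W2: need (0, 2, 2) fits (1, 5, 2); releases (0, 0, 1), pool now (1, 5, 3)
  W4: need (1, 4, 1) fits (1, 5, 3); releases (1, 1, 0), pool now (2, 6, 3)
  W3: need (0, 3, 2) fits (2, 6, 3); releases (2, 3, 0), pool now (4, 9, 3)
  W9: need (2, 2, 0) fits (4, 9, 3); releases (0, 0, 2), pool now (4, 9, 5)
(3) The exact count: 50 of the possible complete orderings are safe sequences.
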